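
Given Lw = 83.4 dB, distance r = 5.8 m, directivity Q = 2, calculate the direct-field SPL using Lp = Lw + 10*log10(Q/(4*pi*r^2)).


4*pi*r^2 = 4*pi*5.8^2 = 422.733 m^2
Q / (4*pi*r^2) = 2 / 422.733 = 0.00473112
Lp = 83.4 + 10*log10(0.00473112) = 60.15 dB


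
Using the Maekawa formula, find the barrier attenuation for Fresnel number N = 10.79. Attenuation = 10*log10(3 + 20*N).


3 + 20*N = 3 + 20*10.79 = 218.8
Att = 10*log10(218.8) = 23.4 dB


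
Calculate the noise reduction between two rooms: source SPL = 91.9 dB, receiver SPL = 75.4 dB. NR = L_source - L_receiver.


NR = L_source - L_receiver (difference between source and receiving room levels)
NR = 91.9 - 75.4 = 16.5 dB


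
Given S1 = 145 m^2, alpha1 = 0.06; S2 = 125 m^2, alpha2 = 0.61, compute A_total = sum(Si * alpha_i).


145 * 0.06 = 8.7
125 * 0.61 = 76.25
A_total = 8.7 + 76.25 = 84.95 m^2


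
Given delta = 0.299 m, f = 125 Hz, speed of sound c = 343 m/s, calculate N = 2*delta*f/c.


N = 2*delta*f/c = 2*delta/lambda, where lambda = c/f
lambda = 343 / 125 = 2.744 m
N = 2 * 0.299 / 2.744 = 0.21793


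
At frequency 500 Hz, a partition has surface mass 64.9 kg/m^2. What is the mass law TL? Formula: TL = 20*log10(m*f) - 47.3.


m * f = 64.9 * 500 = 32450
20*log10(32450) = 90.2243 dB
TL = 90.2243 - 47.3 = 42.924 dB


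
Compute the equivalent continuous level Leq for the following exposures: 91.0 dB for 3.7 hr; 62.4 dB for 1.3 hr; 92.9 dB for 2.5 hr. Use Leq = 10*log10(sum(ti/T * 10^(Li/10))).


T_total = 3.7 + 1.3 + 2.5 = 7.5 hr
(3.7/7.5) * 10^(91.0/10) = 6.2107e+08
(1.3/7.5) * 10^(62.4/10) = 301219
(2.5/7.5) * 10^(92.9/10) = 6.49948e+08
Sum = 6.2107e+08 + 301219 + 6.49948e+08 = 1.27132e+09
Leq = 10*log10(1.27132e+09) = 91.043 dB


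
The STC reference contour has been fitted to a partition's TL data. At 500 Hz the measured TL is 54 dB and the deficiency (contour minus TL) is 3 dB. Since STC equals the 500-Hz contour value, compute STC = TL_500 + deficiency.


By ASTM E413, STC = value of the fitted reference contour at 500 Hz.
Contour value at 500 Hz = TL_500 + deficiency = 54 + 3 = 57
STC = 57


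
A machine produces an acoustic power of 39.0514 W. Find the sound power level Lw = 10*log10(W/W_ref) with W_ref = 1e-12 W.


W / W_ref = 39.0514 / 1e-12 = 3.90514e+13
Lw = 10 * log10(3.90514e+13) = 135.92 dB


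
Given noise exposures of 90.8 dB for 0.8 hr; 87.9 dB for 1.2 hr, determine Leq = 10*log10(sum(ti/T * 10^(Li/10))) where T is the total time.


T_total = 0.8 + 1.2 = 2.0 hr
(0.8/2.0) * 10^(90.8/10) = 4.80906e+08
(1.2/2.0) * 10^(87.9/10) = 3.69957e+08
Sum = 4.80906e+08 + 3.69957e+08 = 8.50863e+08
Leq = 10*log10(8.50863e+08) = 89.299 dB


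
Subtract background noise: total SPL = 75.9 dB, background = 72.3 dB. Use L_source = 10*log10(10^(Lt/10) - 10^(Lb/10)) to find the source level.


10^(75.9/10) = 3.89045e+07
10^(72.3/10) = 1.69824e+07
Difference = 3.89045e+07 - 1.69824e+07 = 2.19221e+07
L_source = 10*log10(2.19221e+07) = 73.409 dB


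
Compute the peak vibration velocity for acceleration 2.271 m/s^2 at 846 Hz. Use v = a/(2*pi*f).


omega = 2*pi*f = 2*pi*846 = 5315.57 rad/s
v = a / omega = 2.271 / 5315.57 = 0.00042724 m/s


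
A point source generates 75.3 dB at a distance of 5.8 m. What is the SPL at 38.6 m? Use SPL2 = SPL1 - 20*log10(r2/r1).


r2/r1 = 38.6/5.8 = 6.65517
Correction = 20*log10(6.65517) = 16.4632 dB
SPL2 = 75.3 - 16.4632 = 58.837 dB


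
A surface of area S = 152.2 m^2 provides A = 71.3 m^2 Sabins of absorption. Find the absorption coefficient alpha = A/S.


Absorption coefficient = absorbed power / incident power
alpha = A / S = 71.3 / 152.2 = 0.46846


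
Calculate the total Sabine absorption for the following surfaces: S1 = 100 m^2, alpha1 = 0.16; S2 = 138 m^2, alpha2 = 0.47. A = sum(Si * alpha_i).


100 * 0.16 = 16
138 * 0.47 = 64.86
A_total = 16 + 64.86 = 80.86 m^2


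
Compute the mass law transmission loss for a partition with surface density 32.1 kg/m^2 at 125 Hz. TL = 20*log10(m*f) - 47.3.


m * f = 32.1 * 125 = 4012.5
20*log10(4012.5) = 72.0683 dB
TL = 72.0683 - 47.3 = 24.768 dB


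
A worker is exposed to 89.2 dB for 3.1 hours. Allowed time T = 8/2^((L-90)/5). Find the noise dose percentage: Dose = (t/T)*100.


T_allowed = 8 / 2^((89.2 - 90)/5) = 8.9383 hr
Dose = 3.1 / 8.9383 * 100 = 34.682 %


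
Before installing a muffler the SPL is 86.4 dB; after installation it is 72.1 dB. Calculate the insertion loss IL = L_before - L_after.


Insertion loss = SPL without muffler - SPL with muffler
IL = 86.4 - 72.1 = 14.3 dB


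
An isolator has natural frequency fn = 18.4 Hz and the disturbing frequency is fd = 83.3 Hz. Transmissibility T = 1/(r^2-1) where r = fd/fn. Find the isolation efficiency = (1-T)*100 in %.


r = 83.3 / 18.4 = 4.52717
r^2 - 1 = 4.52717^2 - 1 = 19.4953
T = 1/19.4953 = 0.0512944
Efficiency = (1 - 0.0512944)*100 = 94.871 %


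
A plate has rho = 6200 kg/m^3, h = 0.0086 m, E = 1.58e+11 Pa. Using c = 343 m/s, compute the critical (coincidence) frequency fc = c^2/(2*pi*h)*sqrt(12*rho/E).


12*rho/E = 12*6200/1.58e+11 = 4.70886e-07
sqrt(12*rho/E) = sqrt(4.70886e-07) = 0.000686211
c^2/(2*pi*h) = 343^2/(2*pi*0.0086) = 2.17726e+06
fc = 2.17726e+06 * 0.000686211 = 1494.1 Hz


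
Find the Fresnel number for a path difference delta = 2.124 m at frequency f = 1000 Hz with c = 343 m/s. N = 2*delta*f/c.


N = 2*delta*f/c = 2*delta/lambda, where lambda = c/f
lambda = 343 / 1000 = 0.343 m
N = 2 * 2.124 / 0.343 = 12.385


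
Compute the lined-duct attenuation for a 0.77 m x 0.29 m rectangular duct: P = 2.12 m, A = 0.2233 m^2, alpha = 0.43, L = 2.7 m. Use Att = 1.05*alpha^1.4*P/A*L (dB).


alpha^1.4 = 0.43^1.4 = 0.3068
Attenuation rate = 1.05 * alpha^1.4 * P / A
= 1.05 * 0.3068 * 2.12 / 0.2233 = 3.05838 dB/m
Total Att = 3.05838 * 2.7 = 8.2576 dB


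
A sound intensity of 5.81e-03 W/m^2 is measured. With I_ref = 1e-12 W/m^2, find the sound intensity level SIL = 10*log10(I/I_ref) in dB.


I / I_ref = 5.81e-03 / 1e-12 = 5.81e+09
SIL = 10 * log10(5.81e+09) = 97.642 dB


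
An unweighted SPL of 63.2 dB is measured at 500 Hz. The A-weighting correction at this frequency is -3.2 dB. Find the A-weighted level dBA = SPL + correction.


A-weighting table: 500 Hz -> -3.2 dB correction
SPL_A = SPL + correction = 63.2 + (-3.2) = 60 dBA


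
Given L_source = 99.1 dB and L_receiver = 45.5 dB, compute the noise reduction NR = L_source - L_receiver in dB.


NR = L_source - L_receiver (difference between source and receiving room levels)
NR = 99.1 - 45.5 = 53.6 dB


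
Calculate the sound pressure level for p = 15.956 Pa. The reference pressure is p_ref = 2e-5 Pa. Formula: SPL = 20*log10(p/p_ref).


p / p_ref = 15.956 / 2e-5 = 797800
SPL = 20 * log10(797800) = 118.04 dB


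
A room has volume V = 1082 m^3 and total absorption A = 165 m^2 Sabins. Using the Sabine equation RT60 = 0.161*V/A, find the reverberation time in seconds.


RT60 = 0.161 * 1082 / 165 = 1.0558 s


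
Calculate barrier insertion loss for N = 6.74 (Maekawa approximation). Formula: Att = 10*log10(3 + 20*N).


3 + 20*N = 3 + 20*6.74 = 137.8
Att = 10*log10(137.8) = 21.392 dB


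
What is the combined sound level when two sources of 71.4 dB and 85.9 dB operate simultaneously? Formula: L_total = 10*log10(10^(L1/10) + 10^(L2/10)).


10^(71.4/10) = 1.38038e+07
10^(85.9/10) = 3.89045e+08
Sum = 1.38038e+07 + 3.89045e+08 = 4.02849e+08
L_total = 10*log10(4.02849e+08) = 86.051 dB


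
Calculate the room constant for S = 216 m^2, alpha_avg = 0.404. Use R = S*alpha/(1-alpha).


R = 216 * 0.404 / (1 - 0.404) = 146.42 m^2


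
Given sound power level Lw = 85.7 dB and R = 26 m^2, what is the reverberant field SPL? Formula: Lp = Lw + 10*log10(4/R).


4/R = 4/26 = 0.153846
Lp = 85.7 + 10*log10(0.153846) = 77.571 dB


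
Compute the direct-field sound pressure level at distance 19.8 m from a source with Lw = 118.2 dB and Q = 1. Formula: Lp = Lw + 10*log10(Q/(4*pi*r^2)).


4*pi*r^2 = 4*pi*19.8^2 = 4926.52 m^2
Q / (4*pi*r^2) = 1 / 4926.52 = 0.000202983
Lp = 118.2 + 10*log10(0.000202983) = 81.275 dB


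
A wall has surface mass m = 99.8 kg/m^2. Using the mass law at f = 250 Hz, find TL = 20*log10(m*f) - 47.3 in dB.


m * f = 99.8 * 250 = 24950
20*log10(24950) = 87.9414 dB
TL = 87.9414 - 47.3 = 40.641 dB


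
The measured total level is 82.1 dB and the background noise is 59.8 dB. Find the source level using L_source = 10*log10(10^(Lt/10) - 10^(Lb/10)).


10^(82.1/10) = 1.62181e+08
10^(59.8/10) = 954993
Difference = 1.62181e+08 - 954993 = 1.61226e+08
L_source = 10*log10(1.61226e+08) = 82.074 dB


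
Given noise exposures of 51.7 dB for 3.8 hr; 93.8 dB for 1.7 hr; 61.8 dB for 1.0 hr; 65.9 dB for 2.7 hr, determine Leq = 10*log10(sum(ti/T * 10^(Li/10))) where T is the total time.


T_total = 3.8 + 1.7 + 1.0 + 2.7 = 9.2 hr
(3.8/9.2) * 10^(51.7/10) = 61093.6
(1.7/9.2) * 10^(93.8/10) = 4.43263e+08
(1.0/9.2) * 10^(61.8/10) = 164518
(2.7/9.2) * 10^(65.9/10) = 1.14176e+06
Sum = 61093.6 + 4.43263e+08 + 164518 + 1.14176e+06 = 4.4463e+08
Leq = 10*log10(4.4463e+08) = 86.48 dB


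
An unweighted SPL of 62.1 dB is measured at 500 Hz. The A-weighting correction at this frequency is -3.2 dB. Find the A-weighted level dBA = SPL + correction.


A-weighting table: 500 Hz -> -3.2 dB correction
SPL_A = SPL + correction = 62.1 + (-3.2) = 58.9 dBA


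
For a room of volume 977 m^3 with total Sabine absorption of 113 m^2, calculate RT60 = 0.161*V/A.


RT60 = 0.161 * 977 / 113 = 1.392 s


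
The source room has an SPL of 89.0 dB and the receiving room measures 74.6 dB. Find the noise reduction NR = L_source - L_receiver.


NR = L_source - L_receiver (difference between source and receiving room levels)
NR = 89.0 - 74.6 = 14.4 dB


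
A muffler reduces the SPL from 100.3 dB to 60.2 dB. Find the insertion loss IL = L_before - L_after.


Insertion loss = SPL without muffler - SPL with muffler
IL = 100.3 - 60.2 = 40.1 dB


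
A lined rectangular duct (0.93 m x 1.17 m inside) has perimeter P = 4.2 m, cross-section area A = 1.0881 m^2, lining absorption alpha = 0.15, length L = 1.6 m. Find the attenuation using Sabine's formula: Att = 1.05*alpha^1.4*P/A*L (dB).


alpha^1.4 = 0.15^1.4 = 0.0702308
Attenuation rate = 1.05 * alpha^1.4 * P / A
= 1.05 * 0.0702308 * 4.2 / 1.0881 = 0.284641 dB/m
Total Att = 0.284641 * 1.6 = 0.45543 dB


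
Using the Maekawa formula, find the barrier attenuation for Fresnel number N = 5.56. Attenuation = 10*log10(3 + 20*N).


3 + 20*N = 3 + 20*5.56 = 114.2
Att = 10*log10(114.2) = 20.577 dB


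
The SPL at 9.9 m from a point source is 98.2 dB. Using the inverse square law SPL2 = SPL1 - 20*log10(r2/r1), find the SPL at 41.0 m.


r2/r1 = 41.0/9.9 = 4.14141
Correction = 20*log10(4.14141) = 12.343 dB
SPL2 = 98.2 - 12.343 = 85.857 dB


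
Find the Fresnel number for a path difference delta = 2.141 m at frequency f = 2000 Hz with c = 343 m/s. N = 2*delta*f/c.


N = 2*delta*f/c = 2*delta/lambda, where lambda = c/f
lambda = 343 / 2000 = 0.1715 m
N = 2 * 2.141 / 0.1715 = 24.968


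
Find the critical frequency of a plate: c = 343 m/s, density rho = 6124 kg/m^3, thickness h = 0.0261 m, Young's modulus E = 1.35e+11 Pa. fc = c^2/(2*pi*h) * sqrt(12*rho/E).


12*rho/E = 12*6124/1.35e+11 = 5.44356e-07
sqrt(12*rho/E) = sqrt(5.44356e-07) = 0.000737805
c^2/(2*pi*h) = 343^2/(2*pi*0.0261) = 717411
fc = 717411 * 0.000737805 = 529.31 Hz


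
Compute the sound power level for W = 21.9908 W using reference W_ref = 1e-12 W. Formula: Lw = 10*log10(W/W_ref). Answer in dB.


W / W_ref = 21.9908 / 1e-12 = 2.19908e+13
Lw = 10 * log10(2.19908e+13) = 133.42 dB


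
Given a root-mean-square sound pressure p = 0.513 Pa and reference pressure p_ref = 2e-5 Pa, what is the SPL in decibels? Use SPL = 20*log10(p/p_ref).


p / p_ref = 0.513 / 2e-5 = 25650
SPL = 20 * log10(25650) = 88.182 dB


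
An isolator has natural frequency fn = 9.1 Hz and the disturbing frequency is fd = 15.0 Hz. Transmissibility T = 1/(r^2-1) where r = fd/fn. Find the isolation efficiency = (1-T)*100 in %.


r = 15.0 / 9.1 = 1.64835
r^2 - 1 = 1.64835^2 - 1 = 1.71706
T = 1/1.71706 = 0.582391
Efficiency = (1 - 0.582391)*100 = 41.761 %


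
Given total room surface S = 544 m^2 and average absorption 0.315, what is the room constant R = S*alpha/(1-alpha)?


R = 544 * 0.315 / (1 - 0.315) = 250.16 m^2


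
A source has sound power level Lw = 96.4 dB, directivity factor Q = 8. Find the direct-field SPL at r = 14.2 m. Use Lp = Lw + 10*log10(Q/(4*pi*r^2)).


4*pi*r^2 = 4*pi*14.2^2 = 2533.88 m^2
Q / (4*pi*r^2) = 8 / 2533.88 = 0.00315721
Lp = 96.4 + 10*log10(0.00315721) = 71.393 dB


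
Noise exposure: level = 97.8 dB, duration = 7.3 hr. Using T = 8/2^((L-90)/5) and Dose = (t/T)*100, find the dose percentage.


T_allowed = 8 / 2^((97.8 - 90)/5) = 2.71321 hr
Dose = 7.3 / 2.71321 * 100 = 269.05 %


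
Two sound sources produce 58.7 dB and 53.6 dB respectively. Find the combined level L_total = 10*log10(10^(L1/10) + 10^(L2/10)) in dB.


10^(58.7/10) = 741310
10^(53.6/10) = 229087
Sum = 741310 + 229087 = 970397
L_total = 10*log10(970397) = 59.869 dB


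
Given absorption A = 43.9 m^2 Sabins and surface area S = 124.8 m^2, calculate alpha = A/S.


Absorption coefficient = absorbed power / incident power
alpha = A / S = 43.9 / 124.8 = 0.35176


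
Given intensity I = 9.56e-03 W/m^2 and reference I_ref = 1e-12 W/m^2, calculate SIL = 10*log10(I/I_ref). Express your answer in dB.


I / I_ref = 9.56e-03 / 1e-12 = 9.56e+09
SIL = 10 * log10(9.56e+09) = 99.805 dB


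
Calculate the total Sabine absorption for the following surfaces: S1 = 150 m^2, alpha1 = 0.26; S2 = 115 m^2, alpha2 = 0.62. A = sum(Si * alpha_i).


150 * 0.26 = 39
115 * 0.62 = 71.3
A_total = 39 + 71.3 = 110.3 m^2


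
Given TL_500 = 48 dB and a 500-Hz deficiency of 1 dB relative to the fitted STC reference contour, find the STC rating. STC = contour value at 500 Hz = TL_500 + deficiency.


By ASTM E413, STC = value of the fitted reference contour at 500 Hz.
Contour value at 500 Hz = TL_500 + deficiency = 48 + 1 = 49
STC = 49


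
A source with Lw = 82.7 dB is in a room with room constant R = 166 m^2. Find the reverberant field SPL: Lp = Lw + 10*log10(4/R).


4/R = 4/166 = 0.0240964
Lp = 82.7 + 10*log10(0.0240964) = 66.52 dB


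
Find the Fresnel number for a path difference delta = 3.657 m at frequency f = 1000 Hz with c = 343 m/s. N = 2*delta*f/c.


N = 2*delta*f/c = 2*delta/lambda, where lambda = c/f
lambda = 343 / 1000 = 0.343 m
N = 2 * 3.657 / 0.343 = 21.324


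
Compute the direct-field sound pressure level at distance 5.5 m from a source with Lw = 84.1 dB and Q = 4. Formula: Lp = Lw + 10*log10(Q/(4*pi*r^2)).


4*pi*r^2 = 4*pi*5.5^2 = 380.133 m^2
Q / (4*pi*r^2) = 4 / 380.133 = 0.0105226
Lp = 84.1 + 10*log10(0.0105226) = 64.321 dB


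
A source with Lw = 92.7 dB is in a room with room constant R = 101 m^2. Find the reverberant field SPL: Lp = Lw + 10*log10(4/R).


4/R = 4/101 = 0.039604
Lp = 92.7 + 10*log10(0.039604) = 78.677 dB


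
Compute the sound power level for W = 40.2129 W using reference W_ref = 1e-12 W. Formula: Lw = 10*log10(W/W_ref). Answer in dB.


W / W_ref = 40.2129 / 1e-12 = 4.02129e+13
Lw = 10 * log10(4.02129e+13) = 136.04 dB


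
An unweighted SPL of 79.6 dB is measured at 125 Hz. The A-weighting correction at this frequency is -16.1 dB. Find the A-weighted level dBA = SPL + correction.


A-weighting table: 125 Hz -> -16.1 dB correction
SPL_A = SPL + correction = 79.6 + (-16.1) = 63.5 dBA


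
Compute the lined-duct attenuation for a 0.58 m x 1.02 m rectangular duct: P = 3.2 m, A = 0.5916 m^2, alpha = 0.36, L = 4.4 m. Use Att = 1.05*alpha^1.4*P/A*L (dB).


alpha^1.4 = 0.36^1.4 = 0.239234
Attenuation rate = 1.05 * alpha^1.4 * P / A
= 1.05 * 0.239234 * 3.2 / 0.5916 = 1.35873 dB/m
Total Att = 1.35873 * 4.4 = 5.9784 dB


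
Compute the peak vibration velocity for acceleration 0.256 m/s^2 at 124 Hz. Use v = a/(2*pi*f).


omega = 2*pi*f = 2*pi*124 = 779.115 rad/s
v = a / omega = 0.256 / 779.115 = 0.00032858 m/s


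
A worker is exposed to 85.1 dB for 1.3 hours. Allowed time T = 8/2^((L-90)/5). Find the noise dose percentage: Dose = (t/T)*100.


T_allowed = 8 / 2^((85.1 - 90)/5) = 15.7797 hr
Dose = 1.3 / 15.7797 * 100 = 8.2384 %


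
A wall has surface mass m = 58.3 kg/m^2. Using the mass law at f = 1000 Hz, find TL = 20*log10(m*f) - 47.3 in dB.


m * f = 58.3 * 1000 = 58300
20*log10(58300) = 95.3134 dB
TL = 95.3134 - 47.3 = 48.013 dB


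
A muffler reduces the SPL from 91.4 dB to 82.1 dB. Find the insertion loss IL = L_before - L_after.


Insertion loss = SPL without muffler - SPL with muffler
IL = 91.4 - 82.1 = 9.3 dB


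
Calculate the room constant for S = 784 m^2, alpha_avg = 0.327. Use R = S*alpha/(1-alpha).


R = 784 * 0.327 / (1 - 0.327) = 380.93 m^2


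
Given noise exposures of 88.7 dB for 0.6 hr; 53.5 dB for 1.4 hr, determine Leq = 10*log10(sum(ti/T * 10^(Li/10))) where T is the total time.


T_total = 0.6 + 1.4 = 2.0 hr
(0.6/2.0) * 10^(88.7/10) = 2.22393e+08
(1.4/2.0) * 10^(53.5/10) = 156710
Sum = 2.22393e+08 + 156710 = 2.2255e+08
Leq = 10*log10(2.2255e+08) = 83.474 dB


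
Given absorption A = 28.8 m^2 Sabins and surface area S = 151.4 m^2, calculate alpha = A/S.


Absorption coefficient = absorbed power / incident power
alpha = A / S = 28.8 / 151.4 = 0.19022


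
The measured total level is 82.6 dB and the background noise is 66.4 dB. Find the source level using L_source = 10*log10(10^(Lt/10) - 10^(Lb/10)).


10^(82.6/10) = 1.8197e+08
10^(66.4/10) = 4.36516e+06
Difference = 1.8197e+08 - 4.36516e+06 = 1.77605e+08
L_source = 10*log10(1.77605e+08) = 82.495 dB


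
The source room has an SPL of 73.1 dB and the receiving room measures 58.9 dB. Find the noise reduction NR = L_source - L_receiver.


NR = L_source - L_receiver (difference between source and receiving room levels)
NR = 73.1 - 58.9 = 14.2 dB


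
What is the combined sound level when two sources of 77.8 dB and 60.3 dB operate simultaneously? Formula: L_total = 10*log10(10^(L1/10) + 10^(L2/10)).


10^(77.8/10) = 6.0256e+07
10^(60.3/10) = 1.07152e+06
Sum = 6.0256e+07 + 1.07152e+06 = 6.13275e+07
L_total = 10*log10(6.13275e+07) = 77.877 dB


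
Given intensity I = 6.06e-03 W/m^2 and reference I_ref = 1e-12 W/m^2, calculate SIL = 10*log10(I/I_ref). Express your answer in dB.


I / I_ref = 6.06e-03 / 1e-12 = 6.06e+09
SIL = 10 * log10(6.06e+09) = 97.825 dB


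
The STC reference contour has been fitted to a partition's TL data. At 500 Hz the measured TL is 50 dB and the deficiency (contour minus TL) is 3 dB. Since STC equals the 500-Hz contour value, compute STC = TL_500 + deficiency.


By ASTM E413, STC = value of the fitted reference contour at 500 Hz.
Contour value at 500 Hz = TL_500 + deficiency = 50 + 3 = 53
STC = 53


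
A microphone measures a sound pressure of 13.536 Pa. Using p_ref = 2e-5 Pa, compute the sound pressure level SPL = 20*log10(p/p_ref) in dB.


p / p_ref = 13.536 / 2e-5 = 676800
SPL = 20 * log10(676800) = 116.61 dB


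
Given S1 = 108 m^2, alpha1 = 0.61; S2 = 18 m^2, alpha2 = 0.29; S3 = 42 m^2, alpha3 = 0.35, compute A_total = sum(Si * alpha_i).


108 * 0.61 = 65.88
18 * 0.29 = 5.22
42 * 0.35 = 14.7
A_total = 65.88 + 5.22 + 14.7 = 85.8 m^2


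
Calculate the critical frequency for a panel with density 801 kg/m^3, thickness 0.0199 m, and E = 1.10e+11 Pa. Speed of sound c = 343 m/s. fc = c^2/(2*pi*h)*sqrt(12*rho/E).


12*rho/E = 12*801/1.10e+11 = 8.73818e-08
sqrt(12*rho/E) = sqrt(8.73818e-08) = 0.000295604
c^2/(2*pi*h) = 343^2/(2*pi*0.0199) = 940926
fc = 940926 * 0.000295604 = 278.14 Hz


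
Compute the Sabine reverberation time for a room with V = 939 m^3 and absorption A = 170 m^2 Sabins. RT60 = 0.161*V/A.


RT60 = 0.161 * 939 / 170 = 0.88929 s


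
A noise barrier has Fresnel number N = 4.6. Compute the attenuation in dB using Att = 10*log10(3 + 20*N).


3 + 20*N = 3 + 20*4.6 = 95
Att = 10*log10(95) = 19.777 dB


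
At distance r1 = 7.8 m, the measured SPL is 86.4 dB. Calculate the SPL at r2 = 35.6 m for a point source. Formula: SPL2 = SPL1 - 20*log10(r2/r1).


r2/r1 = 35.6/7.8 = 4.5641
Correction = 20*log10(4.5641) = 13.1871 dB
SPL2 = 86.4 - 13.1871 = 73.213 dB


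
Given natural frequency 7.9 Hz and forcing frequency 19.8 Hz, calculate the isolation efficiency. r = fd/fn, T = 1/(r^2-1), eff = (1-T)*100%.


r = 19.8 / 7.9 = 2.50633
r^2 - 1 = 2.50633^2 - 1 = 5.28169
T = 1/5.28169 = 0.189333
Efficiency = (1 - 0.189333)*100 = 81.067 %


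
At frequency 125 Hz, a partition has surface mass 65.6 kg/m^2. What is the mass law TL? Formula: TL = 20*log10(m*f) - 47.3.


m * f = 65.6 * 125 = 8200
20*log10(8200) = 78.2763 dB
TL = 78.2763 - 47.3 = 30.976 dB


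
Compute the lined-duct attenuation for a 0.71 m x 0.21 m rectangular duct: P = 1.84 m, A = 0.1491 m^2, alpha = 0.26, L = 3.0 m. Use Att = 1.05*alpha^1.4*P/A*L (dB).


alpha^1.4 = 0.26^1.4 = 0.151692
Attenuation rate = 1.05 * alpha^1.4 * P / A
= 1.05 * 0.151692 * 1.84 / 0.1491 = 1.96559 dB/m
Total Att = 1.96559 * 3.0 = 5.8968 dB


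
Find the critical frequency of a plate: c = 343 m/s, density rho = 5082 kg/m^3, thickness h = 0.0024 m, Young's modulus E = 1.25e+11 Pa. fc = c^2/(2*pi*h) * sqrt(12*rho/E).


12*rho/E = 12*5082/1.25e+11 = 4.87872e-07
sqrt(12*rho/E) = sqrt(4.87872e-07) = 0.000698478
c^2/(2*pi*h) = 343^2/(2*pi*0.0024) = 7.80184e+06
fc = 7.80184e+06 * 0.000698478 = 5449.4 Hz


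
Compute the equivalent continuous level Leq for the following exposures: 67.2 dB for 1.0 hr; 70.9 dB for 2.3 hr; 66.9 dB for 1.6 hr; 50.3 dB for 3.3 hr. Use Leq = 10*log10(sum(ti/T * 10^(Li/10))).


T_total = 1.0 + 2.3 + 1.6 + 3.3 = 8.2 hr
(1.0/8.2) * 10^(67.2/10) = 640009
(2.3/8.2) * 10^(70.9/10) = 3.45075e+06
(1.6/8.2) * 10^(66.9/10) = 955666
(3.3/8.2) * 10^(50.3/10) = 43122.1
Sum = 640009 + 3.45075e+06 + 955666 + 43122.1 = 5.08955e+06
Leq = 10*log10(5.08955e+06) = 67.067 dB


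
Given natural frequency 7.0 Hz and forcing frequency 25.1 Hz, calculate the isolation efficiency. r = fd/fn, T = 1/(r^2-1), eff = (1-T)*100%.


r = 25.1 / 7.0 = 3.58571
r^2 - 1 = 3.58571^2 - 1 = 11.8573
T = 1/11.8573 = 0.0843362
Efficiency = (1 - 0.0843362)*100 = 91.566 %


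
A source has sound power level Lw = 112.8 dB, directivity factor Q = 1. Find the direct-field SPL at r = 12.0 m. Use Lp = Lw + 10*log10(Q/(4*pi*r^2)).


4*pi*r^2 = 4*pi*12.0^2 = 1809.56 m^2
Q / (4*pi*r^2) = 1 / 1809.56 = 0.000552621
Lp = 112.8 + 10*log10(0.000552621) = 80.224 dB


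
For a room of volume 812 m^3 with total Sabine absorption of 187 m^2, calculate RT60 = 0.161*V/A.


RT60 = 0.161 * 812 / 187 = 0.6991 s


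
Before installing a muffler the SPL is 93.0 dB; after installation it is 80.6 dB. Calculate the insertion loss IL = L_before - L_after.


Insertion loss = SPL without muffler - SPL with muffler
IL = 93.0 - 80.6 = 12.4 dB


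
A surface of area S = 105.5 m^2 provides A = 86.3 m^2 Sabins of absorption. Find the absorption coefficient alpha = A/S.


Absorption coefficient = absorbed power / incident power
alpha = A / S = 86.3 / 105.5 = 0.81801


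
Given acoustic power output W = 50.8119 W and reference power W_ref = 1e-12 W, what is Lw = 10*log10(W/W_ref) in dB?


W / W_ref = 50.8119 / 1e-12 = 5.08119e+13
Lw = 10 * log10(5.08119e+13) = 137.06 dB


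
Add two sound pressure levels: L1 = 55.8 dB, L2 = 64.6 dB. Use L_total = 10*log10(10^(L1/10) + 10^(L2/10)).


10^(55.8/10) = 380189
10^(64.6/10) = 2.88403e+06
Sum = 380189 + 2.88403e+06 = 3.26422e+06
L_total = 10*log10(3.26422e+06) = 65.138 dB


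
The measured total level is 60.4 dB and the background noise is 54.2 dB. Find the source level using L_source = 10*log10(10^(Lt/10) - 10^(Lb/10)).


10^(60.4/10) = 1.09648e+06
10^(54.2/10) = 263027
Difference = 1.09648e+06 - 263027 = 833453
L_source = 10*log10(833453) = 59.209 dB


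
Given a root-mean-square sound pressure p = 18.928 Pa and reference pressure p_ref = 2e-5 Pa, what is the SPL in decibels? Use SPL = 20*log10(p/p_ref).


p / p_ref = 18.928 / 2e-5 = 946400
SPL = 20 * log10(946400) = 119.52 dB


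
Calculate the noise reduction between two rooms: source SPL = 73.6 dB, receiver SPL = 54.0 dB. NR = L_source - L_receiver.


NR = L_source - L_receiver (difference between source and receiving room levels)
NR = 73.6 - 54.0 = 19.6 dB


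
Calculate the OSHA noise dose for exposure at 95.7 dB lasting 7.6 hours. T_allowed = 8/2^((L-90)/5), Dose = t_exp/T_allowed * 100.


T_allowed = 8 / 2^((95.7 - 90)/5) = 3.63008 hr
Dose = 7.6 / 3.63008 * 100 = 209.36 %


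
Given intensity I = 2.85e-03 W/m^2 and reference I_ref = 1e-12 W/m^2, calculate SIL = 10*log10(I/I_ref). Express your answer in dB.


I / I_ref = 2.85e-03 / 1e-12 = 2.85e+09
SIL = 10 * log10(2.85e+09) = 94.548 dB


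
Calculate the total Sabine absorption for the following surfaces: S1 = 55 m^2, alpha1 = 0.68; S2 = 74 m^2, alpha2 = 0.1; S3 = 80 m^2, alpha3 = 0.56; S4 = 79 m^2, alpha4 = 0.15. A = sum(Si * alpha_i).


55 * 0.68 = 37.4
74 * 0.1 = 7.4
80 * 0.56 = 44.8
79 * 0.15 = 11.85
A_total = 37.4 + 7.4 + 44.8 + 11.85 = 101.45 m^2


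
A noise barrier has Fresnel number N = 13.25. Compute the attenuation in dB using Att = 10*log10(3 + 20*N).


3 + 20*N = 3 + 20*13.25 = 268
Att = 10*log10(268) = 24.281 dB


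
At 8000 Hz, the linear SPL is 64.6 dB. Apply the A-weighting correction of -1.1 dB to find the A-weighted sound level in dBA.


A-weighting table: 8000 Hz -> -1.1 dB correction
SPL_A = SPL + correction = 64.6 + (-1.1) = 63.5 dBA


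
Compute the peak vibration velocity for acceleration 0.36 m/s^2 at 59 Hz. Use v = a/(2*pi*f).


omega = 2*pi*f = 2*pi*59 = 370.708 rad/s
v = a / omega = 0.36 / 370.708 = 0.00097111 m/s


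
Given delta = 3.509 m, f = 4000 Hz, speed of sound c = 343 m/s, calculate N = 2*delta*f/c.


N = 2*delta*f/c = 2*delta/lambda, where lambda = c/f
lambda = 343 / 4000 = 0.08575 m
N = 2 * 3.509 / 0.08575 = 81.843


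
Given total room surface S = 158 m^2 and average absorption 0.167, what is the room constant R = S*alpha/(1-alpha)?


R = 158 * 0.167 / (1 - 0.167) = 31.676 m^2


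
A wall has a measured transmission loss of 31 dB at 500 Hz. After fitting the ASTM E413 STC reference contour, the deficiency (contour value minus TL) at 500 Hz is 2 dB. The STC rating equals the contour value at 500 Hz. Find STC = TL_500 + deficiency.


By ASTM E413, STC = value of the fitted reference contour at 500 Hz.
Contour value at 500 Hz = TL_500 + deficiency = 31 + 2 = 33
STC = 33


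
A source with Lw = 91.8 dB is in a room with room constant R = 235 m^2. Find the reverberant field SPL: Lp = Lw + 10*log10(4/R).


4/R = 4/235 = 0.0170213
Lp = 91.8 + 10*log10(0.0170213) = 74.11 dB


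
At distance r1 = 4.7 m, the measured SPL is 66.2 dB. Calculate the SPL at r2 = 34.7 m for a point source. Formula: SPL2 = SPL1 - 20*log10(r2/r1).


r2/r1 = 34.7/4.7 = 7.38298
Correction = 20*log10(7.38298) = 17.3646 dB
SPL2 = 66.2 - 17.3646 = 48.835 dB


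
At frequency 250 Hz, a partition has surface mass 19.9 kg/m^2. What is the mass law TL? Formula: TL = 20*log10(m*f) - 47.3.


m * f = 19.9 * 250 = 4975
20*log10(4975) = 73.9359 dB
TL = 73.9359 - 47.3 = 26.636 dB


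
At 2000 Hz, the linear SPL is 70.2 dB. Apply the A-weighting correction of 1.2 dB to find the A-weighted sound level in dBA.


A-weighting table: 2000 Hz -> 1.2 dB correction
SPL_A = SPL + correction = 70.2 + (1.2) = 71.4 dBA


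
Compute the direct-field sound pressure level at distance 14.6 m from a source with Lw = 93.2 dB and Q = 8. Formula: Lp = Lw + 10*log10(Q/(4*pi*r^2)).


4*pi*r^2 = 4*pi*14.6^2 = 2678.65 m^2
Q / (4*pi*r^2) = 8 / 2678.65 = 0.00298658
Lp = 93.2 + 10*log10(0.00298658) = 67.952 dB


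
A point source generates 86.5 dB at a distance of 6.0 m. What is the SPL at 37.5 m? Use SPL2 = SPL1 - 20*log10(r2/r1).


r2/r1 = 37.5/6.0 = 6.25
Correction = 20*log10(6.25) = 15.9176 dB
SPL2 = 86.5 - 15.9176 = 70.582 dB


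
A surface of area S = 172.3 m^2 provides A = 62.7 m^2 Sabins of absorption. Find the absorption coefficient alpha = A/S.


Absorption coefficient = absorbed power / incident power
alpha = A / S = 62.7 / 172.3 = 0.3639


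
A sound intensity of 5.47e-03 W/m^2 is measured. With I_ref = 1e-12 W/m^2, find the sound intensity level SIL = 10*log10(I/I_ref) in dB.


I / I_ref = 5.47e-03 / 1e-12 = 5.47e+09
SIL = 10 * log10(5.47e+09) = 97.38 dB


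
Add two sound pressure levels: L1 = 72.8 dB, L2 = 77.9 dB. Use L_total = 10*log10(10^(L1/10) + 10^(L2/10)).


10^(72.8/10) = 1.90546e+07
10^(77.9/10) = 6.16595e+07
Sum = 1.90546e+07 + 6.16595e+07 = 8.07141e+07
L_total = 10*log10(8.07141e+07) = 79.069 dB


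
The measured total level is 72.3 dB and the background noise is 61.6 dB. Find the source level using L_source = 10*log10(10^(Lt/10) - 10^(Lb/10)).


10^(72.3/10) = 1.69824e+07
10^(61.6/10) = 1.44544e+06
Difference = 1.69824e+07 - 1.44544e+06 = 1.5537e+07
L_source = 10*log10(1.5537e+07) = 71.914 dB


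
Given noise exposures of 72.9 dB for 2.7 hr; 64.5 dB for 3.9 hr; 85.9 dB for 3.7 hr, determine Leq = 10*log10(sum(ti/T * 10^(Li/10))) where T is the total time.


T_total = 2.7 + 3.9 + 3.7 = 10.3 hr
(2.7/10.3) * 10^(72.9/10) = 5.11124e+06
(3.9/10.3) * 10^(64.5/10) = 1.06715e+06
(3.7/10.3) * 10^(85.9/10) = 1.39754e+08
Sum = 5.11124e+06 + 1.06715e+06 + 1.39754e+08 = 1.45932e+08
Leq = 10*log10(1.45932e+08) = 81.642 dB


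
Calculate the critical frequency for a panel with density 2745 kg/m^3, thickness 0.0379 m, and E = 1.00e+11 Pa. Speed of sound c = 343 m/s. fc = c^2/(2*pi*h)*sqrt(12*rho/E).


12*rho/E = 12*2745/1.00e+11 = 3.294e-07
sqrt(12*rho/E) = sqrt(3.294e-07) = 0.000573934
c^2/(2*pi*h) = 343^2/(2*pi*0.0379) = 494048
fc = 494048 * 0.000573934 = 283.55 Hz


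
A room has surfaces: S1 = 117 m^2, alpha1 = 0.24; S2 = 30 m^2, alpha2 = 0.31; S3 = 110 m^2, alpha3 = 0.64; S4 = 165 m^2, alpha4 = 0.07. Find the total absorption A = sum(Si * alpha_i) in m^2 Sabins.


117 * 0.24 = 28.08
30 * 0.31 = 9.3
110 * 0.64 = 70.4
165 * 0.07 = 11.55
A_total = 28.08 + 9.3 + 70.4 + 11.55 = 119.33 m^2


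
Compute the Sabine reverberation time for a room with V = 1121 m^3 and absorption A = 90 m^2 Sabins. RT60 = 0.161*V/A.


RT60 = 0.161 * 1121 / 90 = 2.0053 s


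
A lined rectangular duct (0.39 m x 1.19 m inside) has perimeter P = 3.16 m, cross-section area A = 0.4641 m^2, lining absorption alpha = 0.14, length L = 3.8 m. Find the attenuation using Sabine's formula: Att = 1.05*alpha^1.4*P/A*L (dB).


alpha^1.4 = 0.14^1.4 = 0.0637645
Attenuation rate = 1.05 * alpha^1.4 * P / A
= 1.05 * 0.0637645 * 3.16 / 0.4641 = 0.455873 dB/m
Total Att = 0.455873 * 3.8 = 1.7323 dB


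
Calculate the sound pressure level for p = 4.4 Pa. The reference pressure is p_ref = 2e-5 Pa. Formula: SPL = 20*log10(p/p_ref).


p / p_ref = 4.4 / 2e-5 = 220000
SPL = 20 * log10(220000) = 106.85 dB


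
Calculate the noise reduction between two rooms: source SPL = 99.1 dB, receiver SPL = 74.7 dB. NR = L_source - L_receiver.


NR = L_source - L_receiver (difference between source and receiving room levels)
NR = 99.1 - 74.7 = 24.4 dB


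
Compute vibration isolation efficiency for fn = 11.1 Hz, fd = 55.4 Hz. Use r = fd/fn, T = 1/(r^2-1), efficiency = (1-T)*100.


r = 55.4 / 11.1 = 4.99099
r^2 - 1 = 4.99099^2 - 1 = 23.91
T = 1/23.91 = 0.0418235
Efficiency = (1 - 0.0418235)*100 = 95.818 %


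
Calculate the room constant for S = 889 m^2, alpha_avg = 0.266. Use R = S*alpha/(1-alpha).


R = 889 * 0.266 / (1 - 0.266) = 322.17 m^2


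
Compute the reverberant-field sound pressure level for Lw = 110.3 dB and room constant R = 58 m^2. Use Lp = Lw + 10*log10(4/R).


4/R = 4/58 = 0.0689655
Lp = 110.3 + 10*log10(0.0689655) = 98.686 dB


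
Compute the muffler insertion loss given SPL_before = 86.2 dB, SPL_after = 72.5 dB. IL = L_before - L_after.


Insertion loss = SPL without muffler - SPL with muffler
IL = 86.2 - 72.5 = 13.7 dB


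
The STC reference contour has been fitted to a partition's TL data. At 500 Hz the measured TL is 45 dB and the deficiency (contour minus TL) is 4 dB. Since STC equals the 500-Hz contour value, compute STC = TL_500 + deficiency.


By ASTM E413, STC = value of the fitted reference contour at 500 Hz.
Contour value at 500 Hz = TL_500 + deficiency = 45 + 4 = 49
STC = 49


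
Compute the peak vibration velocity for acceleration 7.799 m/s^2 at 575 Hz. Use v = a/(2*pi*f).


omega = 2*pi*f = 2*pi*575 = 3612.83 rad/s
v = a / omega = 7.799 / 3612.83 = 0.0021587 m/s


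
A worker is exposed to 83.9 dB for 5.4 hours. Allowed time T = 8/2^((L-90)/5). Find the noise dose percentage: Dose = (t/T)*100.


T_allowed = 8 / 2^((83.9 - 90)/5) = 18.6357 hr
Dose = 5.4 / 18.6357 * 100 = 28.977 %


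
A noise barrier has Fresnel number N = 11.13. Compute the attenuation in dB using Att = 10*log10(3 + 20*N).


3 + 20*N = 3 + 20*11.13 = 225.6
Att = 10*log10(225.6) = 23.533 dB


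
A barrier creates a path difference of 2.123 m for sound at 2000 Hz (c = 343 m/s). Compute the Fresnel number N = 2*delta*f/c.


N = 2*delta*f/c = 2*delta/lambda, where lambda = c/f
lambda = 343 / 2000 = 0.1715 m
N = 2 * 2.123 / 0.1715 = 24.758


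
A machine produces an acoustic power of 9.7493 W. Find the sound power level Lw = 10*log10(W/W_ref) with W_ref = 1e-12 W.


W / W_ref = 9.7493 / 1e-12 = 9.7493e+12
Lw = 10 * log10(9.7493e+12) = 129.89 dB


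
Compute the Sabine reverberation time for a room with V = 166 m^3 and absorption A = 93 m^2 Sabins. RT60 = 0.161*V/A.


RT60 = 0.161 * 166 / 93 = 0.28738 s


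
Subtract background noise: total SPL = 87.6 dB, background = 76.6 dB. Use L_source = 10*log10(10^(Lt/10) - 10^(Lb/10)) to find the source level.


10^(87.6/10) = 5.7544e+08
10^(76.6/10) = 4.57088e+07
Difference = 5.7544e+08 - 4.57088e+07 = 5.29731e+08
L_source = 10*log10(5.29731e+08) = 87.241 dB


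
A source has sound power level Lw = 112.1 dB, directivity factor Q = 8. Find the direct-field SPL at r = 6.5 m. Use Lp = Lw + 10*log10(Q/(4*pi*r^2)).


4*pi*r^2 = 4*pi*6.5^2 = 530.929 m^2
Q / (4*pi*r^2) = 8 / 530.929 = 0.0150679
Lp = 112.1 + 10*log10(0.0150679) = 93.881 dB


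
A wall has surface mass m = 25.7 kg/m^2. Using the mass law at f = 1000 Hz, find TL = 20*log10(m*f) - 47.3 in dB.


m * f = 25.7 * 1000 = 25700
20*log10(25700) = 88.1987 dB
TL = 88.1987 - 47.3 = 40.899 dB


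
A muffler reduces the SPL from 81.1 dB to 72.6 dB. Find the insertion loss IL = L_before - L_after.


Insertion loss = SPL without muffler - SPL with muffler
IL = 81.1 - 72.6 = 8.5 dB


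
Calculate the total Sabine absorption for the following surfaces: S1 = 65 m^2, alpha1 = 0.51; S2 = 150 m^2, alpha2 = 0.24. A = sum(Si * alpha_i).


65 * 0.51 = 33.15
150 * 0.24 = 36
A_total = 33.15 + 36 = 69.15 m^2


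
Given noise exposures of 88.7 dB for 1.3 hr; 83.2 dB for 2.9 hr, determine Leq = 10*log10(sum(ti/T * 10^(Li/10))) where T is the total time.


T_total = 1.3 + 2.9 = 4.2 hr
(1.3/4.2) * 10^(88.7/10) = 2.29453e+08
(2.9/4.2) * 10^(83.2/10) = 1.44261e+08
Sum = 2.29453e+08 + 1.44261e+08 = 3.73714e+08
Leq = 10*log10(3.73714e+08) = 85.725 dB


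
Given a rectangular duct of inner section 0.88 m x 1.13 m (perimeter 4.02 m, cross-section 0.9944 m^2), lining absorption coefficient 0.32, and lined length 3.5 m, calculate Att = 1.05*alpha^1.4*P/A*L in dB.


alpha^1.4 = 0.32^1.4 = 0.202866
Attenuation rate = 1.05 * alpha^1.4 * P / A
= 1.05 * 0.202866 * 4.02 / 0.9944 = 0.86112 dB/m
Total Att = 0.86112 * 3.5 = 3.0139 dB


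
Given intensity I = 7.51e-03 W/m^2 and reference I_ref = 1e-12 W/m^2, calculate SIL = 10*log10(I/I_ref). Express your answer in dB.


I / I_ref = 7.51e-03 / 1e-12 = 7.51e+09
SIL = 10 * log10(7.51e+09) = 98.756 dB


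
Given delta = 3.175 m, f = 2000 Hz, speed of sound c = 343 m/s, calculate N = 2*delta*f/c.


N = 2*delta*f/c = 2*delta/lambda, where lambda = c/f
lambda = 343 / 2000 = 0.1715 m
N = 2 * 3.175 / 0.1715 = 37.026


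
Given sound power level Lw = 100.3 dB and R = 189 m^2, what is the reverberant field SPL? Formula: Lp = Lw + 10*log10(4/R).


4/R = 4/189 = 0.021164
Lp = 100.3 + 10*log10(0.021164) = 83.556 dB


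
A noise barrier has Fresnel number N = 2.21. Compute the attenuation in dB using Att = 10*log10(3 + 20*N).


3 + 20*N = 3 + 20*2.21 = 47.2
Att = 10*log10(47.2) = 16.739 dB


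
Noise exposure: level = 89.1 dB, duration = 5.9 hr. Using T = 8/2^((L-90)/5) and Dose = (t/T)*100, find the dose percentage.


T_allowed = 8 / 2^((89.1 - 90)/5) = 9.06307 hr
Dose = 5.9 / 9.06307 * 100 = 65.099 %


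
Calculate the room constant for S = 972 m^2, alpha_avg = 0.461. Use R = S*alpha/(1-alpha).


R = 972 * 0.461 / (1 - 0.461) = 831.34 m^2


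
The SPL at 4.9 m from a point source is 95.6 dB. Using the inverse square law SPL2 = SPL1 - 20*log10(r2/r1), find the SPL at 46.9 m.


r2/r1 = 46.9/4.9 = 9.57143
Correction = 20*log10(9.57143) = 19.6195 dB
SPL2 = 95.6 - 19.6195 = 75.98 dB


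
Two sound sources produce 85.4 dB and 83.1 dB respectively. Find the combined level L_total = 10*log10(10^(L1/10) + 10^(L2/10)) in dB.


10^(85.4/10) = 3.46737e+08
10^(83.1/10) = 2.04174e+08
Sum = 3.46737e+08 + 2.04174e+08 = 5.50911e+08
L_total = 10*log10(5.50911e+08) = 87.411 dB


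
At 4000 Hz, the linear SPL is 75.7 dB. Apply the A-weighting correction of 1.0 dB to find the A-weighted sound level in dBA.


A-weighting table: 4000 Hz -> 1.0 dB correction
SPL_A = SPL + correction = 75.7 + (1.0) = 76.7 dBA


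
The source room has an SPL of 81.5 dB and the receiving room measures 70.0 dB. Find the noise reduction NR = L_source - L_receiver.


NR = L_source - L_receiver (difference between source and receiving room levels)
NR = 81.5 - 70.0 = 11.5 dB


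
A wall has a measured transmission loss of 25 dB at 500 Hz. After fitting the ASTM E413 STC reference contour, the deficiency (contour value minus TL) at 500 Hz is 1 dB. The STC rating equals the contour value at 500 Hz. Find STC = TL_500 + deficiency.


By ASTM E413, STC = value of the fitted reference contour at 500 Hz.
Contour value at 500 Hz = TL_500 + deficiency = 25 + 1 = 26
STC = 26


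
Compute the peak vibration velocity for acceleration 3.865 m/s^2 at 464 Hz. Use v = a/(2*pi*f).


omega = 2*pi*f = 2*pi*464 = 2915.4 rad/s
v = a / omega = 3.865 / 2915.4 = 0.0013257 m/s


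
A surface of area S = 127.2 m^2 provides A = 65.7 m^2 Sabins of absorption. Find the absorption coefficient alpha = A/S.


Absorption coefficient = absorbed power / incident power
alpha = A / S = 65.7 / 127.2 = 0.51651


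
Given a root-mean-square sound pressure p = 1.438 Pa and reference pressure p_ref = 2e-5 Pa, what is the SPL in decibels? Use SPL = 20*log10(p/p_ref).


p / p_ref = 1.438 / 2e-5 = 71900
SPL = 20 * log10(71900) = 97.135 dB


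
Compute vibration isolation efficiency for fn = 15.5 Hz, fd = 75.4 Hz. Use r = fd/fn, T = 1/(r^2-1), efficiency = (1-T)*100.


r = 75.4 / 15.5 = 4.86452
r^2 - 1 = 4.86452^2 - 1 = 22.6636
T = 1/22.6636 = 0.0441236
Efficiency = (1 - 0.0441236)*100 = 95.588 %


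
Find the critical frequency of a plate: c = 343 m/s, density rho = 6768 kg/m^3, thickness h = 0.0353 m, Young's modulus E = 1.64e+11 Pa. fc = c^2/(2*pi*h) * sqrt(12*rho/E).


12*rho/E = 12*6768/1.64e+11 = 4.9522e-07
sqrt(12*rho/E) = sqrt(4.9522e-07) = 0.000703719
c^2/(2*pi*h) = 343^2/(2*pi*0.0353) = 530437
fc = 530437 * 0.000703719 = 373.28 Hz


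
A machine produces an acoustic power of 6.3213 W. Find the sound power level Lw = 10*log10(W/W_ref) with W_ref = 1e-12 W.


W / W_ref = 6.3213 / 1e-12 = 6.3213e+12
Lw = 10 * log10(6.3213e+12) = 128.01 dB
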